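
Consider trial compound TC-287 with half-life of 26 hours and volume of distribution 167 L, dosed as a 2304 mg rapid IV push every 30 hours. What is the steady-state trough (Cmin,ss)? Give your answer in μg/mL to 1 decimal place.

Over one 30-h interval, 30/26 ≈ 1.1538 half-lives elapse, leaving f ≈ 0.4494 of each dose.
Accumulation ratio R = 1/(1 − f) ≈ 1/0.5506 ≈ 1.8162.
Each bolus raises the concentration by D/Vd = 2304/167 ≈ 13.796 μg/mL.
Cmax,ss = C₀/(1 − f) ≈ 13.796/0.5506 ≈ 25.056 μg/mL.
Steady-state trough Cmin,ss = Cmax,ss·f ≈ 25.056 × 0.4494 ≈ 11.260 μg/mL.

11.3 μg/mL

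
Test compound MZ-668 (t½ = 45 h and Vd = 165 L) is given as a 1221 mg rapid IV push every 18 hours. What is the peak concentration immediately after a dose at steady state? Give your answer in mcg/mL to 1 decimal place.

30.6 mcg/mL

Over one 18-h interval, 18/45 ≈ 0.4 half-lives elapse, leaving f ≈ 0.7579 of each dose.
At steady state, accumulation factor R = 1/(1 − e^(−kτ)) ≈ 4.1305.
Single-dose peak C₀ = D/Vd = 1221/165 ≈ 7.400 mcg/mL.
Steady-state peak Cmax,ss = C₀·R ≈ 7.400 × 4.1305 ≈ 30.566 mcg/mL.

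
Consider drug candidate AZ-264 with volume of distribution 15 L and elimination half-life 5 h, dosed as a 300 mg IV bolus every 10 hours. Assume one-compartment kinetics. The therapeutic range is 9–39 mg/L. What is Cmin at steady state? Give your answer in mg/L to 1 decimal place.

τ = 10 h = 2 half-lives, so f = (1/2)^2 = 0.25.
At steady state, R = 1/(1 − 0.25) = 4/3.
Single-dose peak C₀ = D/Vd = 300/15 = 20 mg/L.
Steady-state peak Cmax,ss = C₀·R = 20 × 4/3 ≈ 26.667 mg/L.
Steady-state trough Cmin,ss = Cmax,ss·f ≈ 26.667 × 0.25 ≈ 6.667 mg/L.
Trough 6.7 mg/L vs MEC 9 mg/L: subtherapeutic.

6.7 mg/L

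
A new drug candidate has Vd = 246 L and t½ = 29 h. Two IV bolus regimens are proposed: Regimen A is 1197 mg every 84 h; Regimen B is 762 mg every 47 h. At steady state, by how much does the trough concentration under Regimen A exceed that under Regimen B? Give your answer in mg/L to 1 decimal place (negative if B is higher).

-0.7 mg/L

Regimen A: f = (1/2)^(84/29) ≈ 0.1343; Cmin,ss = (1197/246)·f/(1−f) ≈ 0.755 mg/L.
Regimen B: f = (1/2)^(47/29) ≈ 0.3252; Cmin,ss = (762/246)·f/(1−f) ≈ 1.493 mg/L.
Difference ≈ 0.755 − 1.493 ≈ -0.738 mg/L.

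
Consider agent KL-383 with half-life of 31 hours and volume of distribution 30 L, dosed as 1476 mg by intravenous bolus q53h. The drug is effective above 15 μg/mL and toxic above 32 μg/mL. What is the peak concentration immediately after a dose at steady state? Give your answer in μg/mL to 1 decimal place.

70.9 μg/mL

k = ln2/t½ = ln2/31 ≈ 0.022360 h⁻¹; fraction remaining f = e^(−kτ) = e^(−0.022360×53) ≈ 0.3057.
At steady state, accumulation factor R = 1/(1 − e^(−kτ)) ≈ 1.4403.
Single-dose peak C₀ = D/Vd = 1476/30 ≈ 49.200 μg/mL.
Steady-state peak Cmax,ss = C₀·R ≈ 49.200 × 1.4403 ≈ 70.863 μg/mL.
Peak 70.9 μg/mL vs MTC 32 μg/mL: exceeds toxic threshold.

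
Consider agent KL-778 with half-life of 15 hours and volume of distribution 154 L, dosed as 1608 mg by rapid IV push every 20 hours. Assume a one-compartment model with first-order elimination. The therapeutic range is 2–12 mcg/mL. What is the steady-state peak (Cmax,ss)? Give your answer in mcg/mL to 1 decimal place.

Over one 20-h interval, 20/15 ≈ 1.3333 half-lives elapse, leaving f ≈ 0.3969 of each dose.
Accumulation ratio R = 1/(1 − f) ≈ 1/0.6031 ≈ 1.6581.
Single-dose peak C₀ = D/Vd = 1608/154 ≈ 10.442 mcg/mL.
Steady-state peak Cmax,ss = C₀·R ≈ 10.442 × 1.6581 ≈ 17.314 mcg/mL.
Peak 17.3 mcg/mL vs MTC 12 mcg/mL: exceeds toxic threshold.

17.3 mcg/mL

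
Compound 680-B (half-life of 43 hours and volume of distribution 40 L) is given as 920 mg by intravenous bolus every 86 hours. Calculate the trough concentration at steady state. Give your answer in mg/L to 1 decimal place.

τ = 86 h = 2 half-lives, so f = (1/2)^2 = 0.25.
Accumulation ratio R = 1/(1 − f) = 1/0.75 = 4/3.
Single-dose peak C₀ = D/Vd = 920/40 = 23 mg/L.
Steady-state peak Cmax,ss = C₀·R = 23 × 4/3 ≈ 30.667 mg/L.
Steady-state trough Cmin,ss = Cmax,ss·f ≈ 30.667 × 0.25 ≈ 7.667 mg/L.

7.7 mg/L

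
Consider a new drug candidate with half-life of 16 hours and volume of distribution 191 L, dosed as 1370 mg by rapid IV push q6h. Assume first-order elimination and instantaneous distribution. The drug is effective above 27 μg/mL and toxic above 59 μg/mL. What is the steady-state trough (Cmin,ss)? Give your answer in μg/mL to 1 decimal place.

24.2 μg/mL

τ/t½ = 6/16 ≈ 0.375, so fraction remaining f = (1/2)^(6/16) ≈ 0.7711.
Single-dose peak C₀ = D/Vd = 1370/191 ≈ 7.173 μg/mL.
Steady-state trough Cmin,ss = C₀·f/(1−f) ≈ 7.173 × 0.7711/0.2289 ≈ 24.164 μg/mL.
Trough 24.2 μg/mL vs MEC 27 μg/mL: subtherapeutic.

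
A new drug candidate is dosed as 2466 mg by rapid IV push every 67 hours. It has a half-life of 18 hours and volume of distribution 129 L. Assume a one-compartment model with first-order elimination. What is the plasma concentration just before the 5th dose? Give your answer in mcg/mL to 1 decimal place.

f = (1/2)^(τ/t½) = (1/2)^(67/18) ≈ 0.0758.
C₀ = D/Vd = 2466/129 ≈ 19.116 mcg/mL.
Before the 5th dose, 4 doses have been given. Superposition: Cmin = C₀·(f + f² + … + f^4).
≈ 19.116 × (0.0758 + 0.0057 + 0.0004 + 0.0000) ≈ 19.116 × 0.0819 ≈ 1.566 mcg/mL.

1.6 mcg/mL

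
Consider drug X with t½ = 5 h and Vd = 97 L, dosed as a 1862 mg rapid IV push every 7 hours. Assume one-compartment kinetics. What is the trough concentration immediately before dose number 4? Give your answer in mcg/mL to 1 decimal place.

11.1 mcg/mL

f = (1/2)^(τ/t½) = (1/2)^(7/5) ≈ 0.3789.
C₀ = D/Vd = 1862/97 ≈ 19.196 mcg/mL.
Before the 4th dose, 3 doses have been given. Superposition: Cmin = C₀·(f + f² + … + f^3).
≈ 19.196 × (0.3789 + 0.1436 + 0.0544) ≈ 19.196 × 0.5769 ≈ 11.074 mcg/mL.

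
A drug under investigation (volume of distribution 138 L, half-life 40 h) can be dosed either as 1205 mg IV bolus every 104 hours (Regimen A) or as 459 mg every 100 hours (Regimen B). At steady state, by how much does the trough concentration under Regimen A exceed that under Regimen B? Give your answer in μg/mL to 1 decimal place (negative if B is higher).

Regimen A: f = (1/2)^(104/40) ≈ 0.1649; Cmin,ss = (1205/138)·f/(1−f) ≈ 1.724 μg/mL.
Regimen B: f = (1/2)^(100/40) ≈ 0.1768; Cmin,ss = (459/138)·f/(1−f) ≈ 0.714 μg/mL.
Difference ≈ 1.724 − 0.714 ≈ 1.010 μg/mL.

1.0 μg/mL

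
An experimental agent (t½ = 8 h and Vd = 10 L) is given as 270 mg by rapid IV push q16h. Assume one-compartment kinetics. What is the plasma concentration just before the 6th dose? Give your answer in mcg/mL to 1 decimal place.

f = (1/2)^(τ/t½) = (1/2)^(16/8) ≈ 0.2500.
C₀ = D/Vd = 270/10 ≈ 27.000 mcg/mL.
Before the 6th dose, 5 doses have been given. Superposition: Cmin = C₀·(f + f² + … + f^5).
≈ 27.000 × (0.2500 + 0.0625 + 0.0156 + 0.0039 + 0.0010) ≈ 27.000 × 0.3330 ≈ 8.991 mcg/mL.

9.0 mcg/mL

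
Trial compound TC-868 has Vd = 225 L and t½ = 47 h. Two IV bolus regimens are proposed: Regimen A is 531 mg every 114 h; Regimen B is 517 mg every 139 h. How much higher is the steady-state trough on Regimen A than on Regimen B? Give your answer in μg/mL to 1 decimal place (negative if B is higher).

Regimen A: f = (1/2)^(114/47) ≈ 0.1861; Cmin,ss = (531/225)·f/(1−f) ≈ 0.540 μg/mL.
Regimen B: f = (1/2)^(139/47) ≈ 0.1287; Cmin,ss = (517/225)·f/(1−f) ≈ 0.339 μg/mL.
Difference ≈ 0.540 − 0.339 ≈ 0.201 μg/mL.

0.2 μg/mL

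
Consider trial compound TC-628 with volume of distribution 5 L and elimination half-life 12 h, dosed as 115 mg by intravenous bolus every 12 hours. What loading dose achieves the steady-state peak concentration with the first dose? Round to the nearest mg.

230 mg

f = (1/2)^(12/12) ≈ 0.500000; accumulation ratio R = 1/(1−f) ≈ 2.00000.
Loading dose to hit Cmax,ss on first dose: D_load = D_maint·R ≈ 115 × 2.00000 ≈ 230.00 mg.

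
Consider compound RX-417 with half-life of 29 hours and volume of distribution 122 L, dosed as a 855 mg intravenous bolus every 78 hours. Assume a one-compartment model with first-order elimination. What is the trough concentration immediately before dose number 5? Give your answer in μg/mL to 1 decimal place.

f = (1/2)^(τ/t½) = (1/2)^(78/29) ≈ 0.1550.
C₀ = D/Vd = 855/122 ≈ 7.008 μg/mL.
Before the 5th dose, 4 doses have been given. Superposition: Cmin = C₀·(f + f² + … + f^4).
≈ 7.008 × (0.1550 + 0.0240 + 0.0037 + 0.0006) ≈ 7.008 × 0.1833 ≈ 1.285 μg/mL.

1.3 μg/mL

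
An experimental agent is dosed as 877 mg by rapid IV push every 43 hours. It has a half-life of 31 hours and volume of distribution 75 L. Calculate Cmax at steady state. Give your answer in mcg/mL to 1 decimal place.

18.9 mcg/mL

k = ln2/t½ = ln2/31 ≈ 0.022360 h⁻¹; fraction remaining f = e^(−kτ) = e^(−0.022360×43) ≈ 0.3823.
At steady state, accumulation factor R = 1/(1 − e^(−kτ)) ≈ 1.6189.
Each bolus raises the concentration by D/Vd = 877/75 ≈ 11.693 mcg/mL.
Cmax,ss = C₀/(1 − f) ≈ 11.693/0.6177 ≈ 18.930 mcg/mL.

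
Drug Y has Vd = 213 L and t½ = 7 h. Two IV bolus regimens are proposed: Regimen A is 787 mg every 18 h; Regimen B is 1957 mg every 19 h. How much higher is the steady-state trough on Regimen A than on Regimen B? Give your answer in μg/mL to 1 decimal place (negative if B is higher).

-0.9 μg/mL

Regimen A: f = (1/2)^(18/7) ≈ 0.1682; Cmin,ss = (787/213)·f/(1−f) ≈ 0.747 μg/mL.
Regimen B: f = (1/2)^(19/7) ≈ 0.1524; Cmin,ss = (1957/213)·f/(1−f) ≈ 1.652 μg/mL.
Difference ≈ 0.747 − 1.652 ≈ -0.905 μg/mL.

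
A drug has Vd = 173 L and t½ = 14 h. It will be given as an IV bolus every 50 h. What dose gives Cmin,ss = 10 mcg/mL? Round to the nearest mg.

18836 mg

τ/t½ = 50/14 ≈ 3.5714, so f = (1/2)^(50/14) ≈ 0.084119.
Cmin,ss = (D/Vd)·f/(1−f), so D = Cmin,ss·Vd·(1−f)/f.
D = 10 × 173 × (1−f)/f ≈ 10 × 173 × 10.88792 ≈ 18836.10 mg.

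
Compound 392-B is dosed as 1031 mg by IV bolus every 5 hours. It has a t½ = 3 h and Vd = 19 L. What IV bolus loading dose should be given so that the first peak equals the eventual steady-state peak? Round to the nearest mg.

f = (1/2)^(5/3) ≈ 0.314980; accumulation ratio R = 1/(1−f) ≈ 1.45981.
Loading dose to hit Cmax,ss on first dose: D_load = D_maint·R ≈ 1031 × 1.45981 ≈ 1505.06 mg.

1505 mg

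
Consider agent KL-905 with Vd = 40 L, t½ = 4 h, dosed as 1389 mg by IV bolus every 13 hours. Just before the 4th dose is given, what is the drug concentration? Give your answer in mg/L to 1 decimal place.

f = (1/2)^(τ/t½) = (1/2)^(13/4) ≈ 0.1051.
C₀ = D/Vd = 1389/40 ≈ 34.725 mg/L.
Before the 4th dose, 3 doses have been given. Superposition: Cmin = C₀·(f + f² + … + f^3).
≈ 34.725 × (0.1051 + 0.0110 + 0.0012) ≈ 34.725 × 0.1173 ≈ 4.073 mg/L.

4.1 mg/L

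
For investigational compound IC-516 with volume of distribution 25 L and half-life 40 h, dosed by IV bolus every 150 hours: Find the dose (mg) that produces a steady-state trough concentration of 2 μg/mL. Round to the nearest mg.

τ/t½ = 150/40 ≈ 3.75, so f = (1/2)^(150/40) ≈ 0.074325.
Cmin,ss = (D/Vd)·f/(1−f), so D = Cmin,ss·Vd·(1−f)/f.
D = 2 × 25 × (1−f)/f ≈ 2 × 25 × 12.45442 ≈ 622.72 mg.

623 mg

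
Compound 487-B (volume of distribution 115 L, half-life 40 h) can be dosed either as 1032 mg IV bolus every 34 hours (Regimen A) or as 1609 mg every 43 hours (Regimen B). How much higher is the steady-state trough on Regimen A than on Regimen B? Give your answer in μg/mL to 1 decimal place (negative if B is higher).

Regimen A: f = (1/2)^(34/40) ≈ 0.5548; Cmin,ss = (1032/115)·f/(1−f) ≈ 11.183 μg/mL.
Regimen B: f = (1/2)^(43/40) ≈ 0.4747; Cmin,ss = (1609/115)·f/(1−f) ≈ 12.644 μg/mL.
Difference ≈ 11.183 − 12.644 ≈ -1.461 μg/mL.

-1.5 μg/mL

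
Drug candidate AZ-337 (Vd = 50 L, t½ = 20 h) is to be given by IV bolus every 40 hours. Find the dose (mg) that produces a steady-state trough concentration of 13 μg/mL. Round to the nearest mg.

τ/t½ = 40/20 ≈ 2, so f = (1/2)^(40/20) ≈ 0.250000.
Cmin,ss = (D/Vd)·f/(1−f), so D = Cmin,ss·Vd·(1−f)/f.
D = 13 × 50 × (1−f)/f ≈ 13 × 50 × 3.00000 ≈ 1950.00 mg.

1950 mg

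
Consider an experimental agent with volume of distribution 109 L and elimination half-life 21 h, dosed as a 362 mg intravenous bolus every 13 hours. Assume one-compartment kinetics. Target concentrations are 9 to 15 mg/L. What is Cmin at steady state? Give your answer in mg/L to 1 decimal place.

τ/t½ = 13/21 ≈ 0.61905, so fraction remaining f = (1/2)^(13/21) ≈ 0.6511.
Accumulation ratio R = 1/(1 − f) ≈ 1/0.3489 ≈ 2.8662.
Each bolus raises the concentration by D/Vd = 362/109 ≈ 3.321 mg/L.
Cmax,ss = C₀/(1 − f) ≈ 3.321/0.3489 ≈ 9.518 mg/L.
Steady-state trough Cmin,ss = Cmax,ss·f ≈ 9.518 × 0.6511 ≈ 6.197 mg/L.
Trough 6.2 mg/L vs MEC 9 mg/L: subtherapeutic.

6.2 mg/L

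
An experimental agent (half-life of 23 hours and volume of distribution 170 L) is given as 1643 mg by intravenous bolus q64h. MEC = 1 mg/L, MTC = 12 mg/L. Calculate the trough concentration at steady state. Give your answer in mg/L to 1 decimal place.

τ/t½ = 64/23 ≈ 2.7826, so fraction remaining f = (1/2)^(64/23) ≈ 0.1453.
Single-dose peak C₀ = D/Vd = 1643/170 ≈ 9.665 mg/L.
Steady-state trough Cmin,ss = C₀·f/(1−f) ≈ 9.665 × 0.1453/0.8547 ≈ 1.643 mg/L.
Trough 1.6 mg/L vs MEC 1 mg/L: adequate.

1.6 mg/L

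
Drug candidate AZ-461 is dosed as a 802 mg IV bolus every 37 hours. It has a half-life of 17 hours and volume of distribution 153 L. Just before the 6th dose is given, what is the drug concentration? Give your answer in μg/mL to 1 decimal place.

f = (1/2)^(τ/t½) = (1/2)^(37/17) ≈ 0.2212.
C₀ = D/Vd = 802/153 ≈ 5.242 μg/mL.
Before the 6th dose, 5 doses have been given. Superposition: Cmin = C₀·(f + f² + … + f^5).
≈ 5.242 × (0.2212 + 0.0489 + 0.0108 + 0.0024 + 0.0005) ≈ 5.242 × 0.2838 ≈ 1.488 μg/mL.

1.5 μg/mL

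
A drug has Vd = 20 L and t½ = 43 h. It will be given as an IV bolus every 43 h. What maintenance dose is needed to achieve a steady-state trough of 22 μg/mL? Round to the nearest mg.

τ/t½ = 43/43 ≈ 1, so f = (1/2)^(43/43) ≈ 0.500000.
Cmin,ss = (D/Vd)·f/(1−f), so D = Cmin,ss·Vd·(1−f)/f.
D = 22 × 20 × (1−f)/f ≈ 22 × 20 × 1.00000 ≈ 440.00 mg.

440 mg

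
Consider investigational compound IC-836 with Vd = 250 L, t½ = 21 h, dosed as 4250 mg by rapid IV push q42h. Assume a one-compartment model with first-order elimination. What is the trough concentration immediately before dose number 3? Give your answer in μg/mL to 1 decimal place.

5.3 μg/mL

f = (1/2)^(τ/t½) = (1/2)^(42/21) ≈ 0.2500.
C₀ = D/Vd = 4250/250 ≈ 17.000 μg/mL.
Before the 3rd dose, 2 doses have been given. Superposition: Cmin = C₀·(f + f²).
≈ 17.000 × (0.2500 + 0.0625) ≈ 17.000 × 0.3125 ≈ 5.312 μg/mL.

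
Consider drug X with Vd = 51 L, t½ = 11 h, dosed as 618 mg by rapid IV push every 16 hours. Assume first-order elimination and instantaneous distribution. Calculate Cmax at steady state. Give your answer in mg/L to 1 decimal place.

k = ln2/t½ = ln2/11 ≈ 0.063013 h⁻¹; fraction remaining f = e^(−kτ) = e^(−0.063013×16) ≈ 0.3649.
At steady state, accumulation factor R = 1/(1 − e^(−kτ)) ≈ 1.5746.
Single-dose peak C₀ = D/Vd = 618/51 ≈ 12.118 mg/L.
Cmax,ss = C₀/(1 − f) ≈ 12.118/0.6351 ≈ 19.080 mg/L.

19.1 mg/L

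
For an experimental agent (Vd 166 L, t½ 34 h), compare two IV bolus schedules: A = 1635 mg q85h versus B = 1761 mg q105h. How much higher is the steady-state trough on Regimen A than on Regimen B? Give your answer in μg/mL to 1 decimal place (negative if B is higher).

Regimen A: f = (1/2)^(85/34) ≈ 0.1768; Cmin,ss = (1635/166)·f/(1−f) ≈ 2.115 μg/mL.
Regimen B: f = (1/2)^(105/34) ≈ 0.1176; Cmin,ss = (1761/166)·f/(1−f) ≈ 1.414 μg/mL.
Difference ≈ 2.115 − 1.414 ≈ 0.701 μg/mL.

0.7 μg/mL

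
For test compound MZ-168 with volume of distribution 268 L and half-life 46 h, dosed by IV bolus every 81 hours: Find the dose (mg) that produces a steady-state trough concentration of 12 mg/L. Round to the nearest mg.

τ/t½ = 81/46 ≈ 1.7609, so f = (1/2)^(81/46) ≈ 0.295070.
Cmin,ss = (D/Vd)·f/(1−f), so D = Cmin,ss·Vd·(1−f)/f.
D = 12 × 268 × (1−f)/f ≈ 12 × 268 × 2.38903 ≈ 7683.12 mg.

7683 mg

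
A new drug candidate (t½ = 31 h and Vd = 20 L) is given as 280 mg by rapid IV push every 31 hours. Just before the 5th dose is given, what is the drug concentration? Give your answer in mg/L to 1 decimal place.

f = (1/2)^(τ/t½) = (1/2)^(31/31) ≈ 0.5000.
C₀ = D/Vd = 280/20 ≈ 14.000 mg/L.
Before the 5th dose, 4 doses have been given. Superposition: Cmin = C₀·(f + f² + … + f^4).
≈ 14.000 × (0.5000 + 0.2500 + 0.1250 + 0.0625) ≈ 14.000 × 0.9375 ≈ 13.125 mg/L.

13.1 mg/L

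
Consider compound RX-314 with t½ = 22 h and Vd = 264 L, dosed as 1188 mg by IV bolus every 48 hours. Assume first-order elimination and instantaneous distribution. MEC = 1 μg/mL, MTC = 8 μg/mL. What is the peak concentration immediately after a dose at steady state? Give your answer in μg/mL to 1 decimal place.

5.8 μg/mL

Over one 48-h interval, 48/22 ≈ 2.1818 half-lives elapse, leaving f ≈ 0.2204 of each dose.
Accumulation ratio R = 1/(1 − f) ≈ 1/0.7796 ≈ 1.2827.
Single-dose peak C₀ = D/Vd = 1188/264 ≈ 4.500 μg/mL.
Steady-state peak Cmax,ss = C₀·R ≈ 4.500 × 1.2827 ≈ 5.772 μg/mL.
Peak 5.8 μg/mL vs MTC 8 μg/mL: below toxic threshold.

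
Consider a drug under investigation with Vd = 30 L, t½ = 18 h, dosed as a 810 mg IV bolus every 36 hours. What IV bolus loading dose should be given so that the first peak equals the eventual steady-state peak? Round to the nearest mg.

1080 mg

f = (1/2)^(36/18) ≈ 0.250000; accumulation ratio R = 1/(1−f) ≈ 1.33333.
Loading dose to hit Cmax,ss on first dose: D_load = D_maint·R ≈ 810 × 1.33333 ≈ 1080.00 mg.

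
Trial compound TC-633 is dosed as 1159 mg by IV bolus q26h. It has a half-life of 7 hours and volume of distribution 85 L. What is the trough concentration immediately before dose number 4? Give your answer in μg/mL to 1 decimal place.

f = (1/2)^(τ/t½) = (1/2)^(26/7) ≈ 0.0762.
C₀ = D/Vd = 1159/85 ≈ 13.635 μg/mL.
Before the 4th dose, 3 doses have been given. Superposition: Cmin = C₀·(f + f² + … + f^3).
≈ 13.635 × (0.0762 + 0.0058 + 0.0004) ≈ 13.635 × 0.0824 ≈ 1.124 μg/mL.

1.1 μg/mL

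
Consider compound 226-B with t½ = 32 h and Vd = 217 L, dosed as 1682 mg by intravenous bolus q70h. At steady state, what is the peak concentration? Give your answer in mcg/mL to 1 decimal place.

τ/t½ = 70/32 ≈ 2.1875, so fraction remaining f = (1/2)^(70/32) ≈ 0.2195.
Accumulation ratio R = 1/(1 − f) ≈ 1/0.7805 ≈ 1.2812.
Each bolus raises the concentration by D/Vd = 1682/217 ≈ 7.751 mcg/mL.
Steady-state peak Cmax,ss = C₀·R ≈ 7.751 × 1.2812 ≈ 9.931 mcg/mL.

9.9 mcg/mL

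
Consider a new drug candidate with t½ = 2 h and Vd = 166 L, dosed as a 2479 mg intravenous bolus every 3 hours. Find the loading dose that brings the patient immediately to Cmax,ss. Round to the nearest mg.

3835 mg

f = (1/2)^(3/2) ≈ 0.353553; accumulation ratio R = 1/(1−f) ≈ 1.54692.
Loading dose to hit Cmax,ss on first dose: D_load = D_maint·R ≈ 2479 × 1.54692 ≈ 3834.81 mg.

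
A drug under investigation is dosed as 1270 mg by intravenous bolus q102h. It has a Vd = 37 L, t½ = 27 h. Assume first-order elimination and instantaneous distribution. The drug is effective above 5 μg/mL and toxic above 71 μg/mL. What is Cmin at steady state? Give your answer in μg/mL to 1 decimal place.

τ/t½ = 102/27 ≈ 3.7778, so fraction remaining f = (1/2)^(102/27) ≈ 0.0729.
At steady state, accumulation factor R = 1/(1 − e^(−kτ)) ≈ 1.0786.
Each bolus raises the concentration by D/Vd = 1270/37 ≈ 34.324 μg/mL.
Cmax,ss = C₀/(1 − f) ≈ 34.324/0.9271 ≈ 37.023 μg/mL.
One interval later, Cmin,ss = Cmax,ss·e^(−kτ) ≈ 37.023 × 0.0729 ≈ 2.699 μg/mL.
Trough 2.7 μg/mL vs MEC 5 μg/mL: subtherapeutic.

2.7 μg/mL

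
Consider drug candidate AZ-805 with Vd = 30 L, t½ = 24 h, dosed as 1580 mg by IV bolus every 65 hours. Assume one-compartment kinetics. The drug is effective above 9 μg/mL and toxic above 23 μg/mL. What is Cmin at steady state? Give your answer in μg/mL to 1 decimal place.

Over one 65-h interval, 65/24 ≈ 2.7083 half-lives elapse, leaving f ≈ 0.1530 of each dose.
At steady state, accumulation factor R = 1/(1 − e^(−kτ)) ≈ 1.1806.
Each bolus raises the concentration by D/Vd = 1580/30 ≈ 52.667 μg/mL.
Cmax,ss = C₀/(1 − f) ≈ 52.667/0.8470 ≈ 62.181 μg/mL.
Steady-state trough Cmin,ss = Cmax,ss·f ≈ 62.181 × 0.1530 ≈ 9.514 μg/mL.
Trough 9.5 μg/mL vs MEC 9 μg/mL: adequate.

9.5 μg/mL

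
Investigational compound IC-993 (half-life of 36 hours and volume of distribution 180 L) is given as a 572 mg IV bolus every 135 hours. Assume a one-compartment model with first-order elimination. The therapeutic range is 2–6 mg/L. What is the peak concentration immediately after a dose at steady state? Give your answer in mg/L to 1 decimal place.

τ/t½ = 135/36 ≈ 3.75, so fraction remaining f = (1/2)^(135/36) ≈ 0.0743.
At steady state, accumulation factor R = 1/(1 − e^(−kτ)) ≈ 1.0803.
Single-dose peak C₀ = D/Vd = 572/180 ≈ 3.178 mg/L.
Steady-state peak Cmax,ss = C₀·R ≈ 3.178 × 1.0803 ≈ 3.433 mg/L.
Peak 3.4 mg/L vs MTC 6 mg/L: below toxic threshold.

3.4 mg/L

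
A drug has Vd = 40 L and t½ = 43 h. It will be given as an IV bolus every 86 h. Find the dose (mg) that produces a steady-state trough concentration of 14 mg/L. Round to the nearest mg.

τ/t½ = 86/43 ≈ 2, so f = (1/2)^(86/43) ≈ 0.250000.
Cmin,ss = (D/Vd)·f/(1−f), so D = Cmin,ss·Vd·(1−f)/f.
D = 14 × 40 × (1−f)/f ≈ 14 × 40 × 3.00000 ≈ 1680.00 mg.

1680 mg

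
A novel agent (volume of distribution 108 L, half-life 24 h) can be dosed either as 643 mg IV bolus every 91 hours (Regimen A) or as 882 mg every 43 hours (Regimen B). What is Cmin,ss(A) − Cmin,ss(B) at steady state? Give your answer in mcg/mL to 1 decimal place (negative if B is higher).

Regimen A: f = (1/2)^(91/24) ≈ 0.0722; Cmin,ss = (643/108)·f/(1−f) ≈ 0.463 mcg/mL.
Regimen B: f = (1/2)^(43/24) ≈ 0.2888; Cmin,ss = (882/108)·f/(1−f) ≈ 3.316 mcg/mL.
Difference ≈ 0.463 − 3.316 ≈ -2.853 mcg/mL.

-2.9 mcg/mL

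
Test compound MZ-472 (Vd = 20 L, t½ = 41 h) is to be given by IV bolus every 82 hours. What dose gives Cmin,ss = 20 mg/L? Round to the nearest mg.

1200 mg

τ/t½ = 82/41 ≈ 2, so f = (1/2)^(82/41) ≈ 0.250000.
Cmin,ss = (D/Vd)·f/(1−f), so D = Cmin,ss·Vd·(1−f)/f.
D = 20 × 20 × (1−f)/f ≈ 20 × 20 × 3.00000 ≈ 1200.00 mg.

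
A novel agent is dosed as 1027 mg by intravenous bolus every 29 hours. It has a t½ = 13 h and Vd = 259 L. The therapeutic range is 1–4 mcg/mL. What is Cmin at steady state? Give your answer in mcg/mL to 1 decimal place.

Over one 29-h interval, 29/13 ≈ 2.2308 half-lives elapse, leaving f ≈ 0.2130 of each dose.
Each bolus raises the concentration by D/Vd = 1027/259 ≈ 3.965 mcg/mL.
Steady-state trough Cmin,ss = C₀·f/(1−f) ≈ 3.965 × 0.2130/0.7870 ≈ 1.073 mcg/mL.
Trough 1.1 mcg/mL vs MEC 1 mcg/mL: adequate.

1.1 mcg/mL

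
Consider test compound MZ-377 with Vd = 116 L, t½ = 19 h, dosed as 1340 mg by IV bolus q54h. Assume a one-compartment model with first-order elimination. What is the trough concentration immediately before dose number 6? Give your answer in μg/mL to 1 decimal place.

f = (1/2)^(τ/t½) = (1/2)^(54/19) ≈ 0.1395.
C₀ = D/Vd = 1340/116 ≈ 11.552 μg/mL.
Before the 6th dose, 5 doses have been given. Superposition: Cmin = C₀·(f + f² + … + f^5).
≈ 11.552 × (0.1395 + 0.0195 + 0.0027 + 0.0004 + 0.0001) ≈ 11.552 × 0.1622 ≈ 1.874 μg/mL.

1.9 μg/mL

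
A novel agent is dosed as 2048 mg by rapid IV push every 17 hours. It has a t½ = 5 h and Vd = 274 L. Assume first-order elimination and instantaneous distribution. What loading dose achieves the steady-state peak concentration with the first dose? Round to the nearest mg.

f = (1/2)^(17/5) ≈ 0.094732; accumulation ratio R = 1/(1−f) ≈ 1.10465.
Loading dose to hit Cmax,ss on first dose: D_load = D_maint·R ≈ 2048 × 1.10465 ≈ 2262.32 mg.

2262 mg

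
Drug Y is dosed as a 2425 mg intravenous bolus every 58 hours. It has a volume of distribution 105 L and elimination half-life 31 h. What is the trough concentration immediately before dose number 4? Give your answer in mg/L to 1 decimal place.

f = (1/2)^(τ/t½) = (1/2)^(58/31) ≈ 0.2734.
C₀ = D/Vd = 2425/105 ≈ 23.095 mg/L.
Before the 4th dose, 3 doses have been given. Superposition: Cmin = C₀·(f + f² + … + f^3).
≈ 23.095 × (0.2734 + 0.0747 + 0.0204) ≈ 23.095 × 0.3685 ≈ 8.511 mg/L.

8.5 mg/L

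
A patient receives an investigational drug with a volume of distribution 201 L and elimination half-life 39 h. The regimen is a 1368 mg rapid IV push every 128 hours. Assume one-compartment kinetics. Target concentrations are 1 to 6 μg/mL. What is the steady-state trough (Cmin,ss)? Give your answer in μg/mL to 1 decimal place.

0.8 μg/mL

k = ln2/t½ = ln2/39 ≈ 0.017773 h⁻¹; fraction remaining f = e^(−kτ) = e^(−0.017773×128) ≈ 0.1028.
Each bolus raises the concentration by D/Vd = 1368/201 ≈ 6.806 μg/mL.
Steady-state trough Cmin,ss = C₀·f/(1−f) ≈ 6.806 × 0.1028/0.8972 ≈ 0.780 μg/mL.
Trough 0.8 μg/mL vs MEC 1 μg/mL: subtherapeutic.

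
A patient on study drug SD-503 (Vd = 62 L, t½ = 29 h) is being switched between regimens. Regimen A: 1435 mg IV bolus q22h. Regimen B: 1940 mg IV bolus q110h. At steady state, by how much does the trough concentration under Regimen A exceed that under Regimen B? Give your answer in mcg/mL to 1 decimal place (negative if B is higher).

31.0 mcg/mL

Regimen A: f = (1/2)^(22/29) ≈ 0.5911; Cmin,ss = (1435/62)·f/(1−f) ≈ 33.458 mcg/mL.
Regimen B: f = (1/2)^(110/29) ≈ 0.0721; Cmin,ss = (1940/62)·f/(1−f) ≈ 2.431 mcg/mL.
Difference ≈ 33.458 − 2.431 ≈ 31.027 mcg/mL.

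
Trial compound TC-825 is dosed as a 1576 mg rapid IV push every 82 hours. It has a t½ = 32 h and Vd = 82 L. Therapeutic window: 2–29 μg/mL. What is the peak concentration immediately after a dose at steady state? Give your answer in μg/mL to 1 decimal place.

k = ln2/t½ = ln2/32 ≈ 0.021661 h⁻¹; fraction remaining f = e^(−kτ) = e^(−0.021661×82) ≈ 0.1693.
Accumulation ratio R = 1/(1 − f) ≈ 1/0.8307 ≈ 1.2038.
Single-dose peak C₀ = D/Vd = 1576/82 ≈ 19.220 μg/mL.
Steady-state peak Cmax,ss = C₀·R ≈ 19.220 × 1.2038 ≈ 23.137 μg/mL.
Peak 23.1 μg/mL vs MTC 29 μg/mL: below toxic threshold.

23.1 μg/mL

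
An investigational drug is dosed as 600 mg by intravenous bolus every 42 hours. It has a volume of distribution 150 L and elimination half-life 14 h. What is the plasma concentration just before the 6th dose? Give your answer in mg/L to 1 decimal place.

f = (1/2)^(τ/t½) = (1/2)^(42/14) ≈ 0.1250.
C₀ = D/Vd = 600/150 ≈ 4.000 mg/L.
Before the 6th dose, 5 doses have been given. Superposition: Cmin = C₀·(f + f² + … + f^5).
≈ 4.000 × (0.1250 + 0.0156 + 0.0020 + 0.0002 + 0.0000) ≈ 4.000 × 0.1428 ≈ 0.571 mg/L.

0.6 mg/L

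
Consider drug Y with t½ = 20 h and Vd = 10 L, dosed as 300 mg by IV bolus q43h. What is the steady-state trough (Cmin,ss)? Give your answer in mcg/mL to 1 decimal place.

k = ln2/t½ = ln2/20 ≈ 0.034657 h⁻¹; fraction remaining f = e^(−kτ) = e^(−0.034657×43) ≈ 0.2253.
At steady state, accumulation factor R = 1/(1 − e^(−kτ)) ≈ 1.2908.
Each bolus raises the concentration by D/Vd = 300/10 ≈ 30.000 mcg/mL.
Cmax,ss = C₀/(1 − f) ≈ 30.000/0.7747 ≈ 38.725 mcg/mL.
Steady-state trough Cmin,ss = Cmax,ss·f ≈ 38.725 × 0.2253 ≈ 8.725 mcg/mL.

8.7 mcg/mL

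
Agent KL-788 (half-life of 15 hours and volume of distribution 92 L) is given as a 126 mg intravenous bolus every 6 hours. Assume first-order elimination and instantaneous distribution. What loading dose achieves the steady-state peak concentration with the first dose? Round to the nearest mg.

f = (1/2)^(6/15) ≈ 0.757858; accumulation ratio R = 1/(1−f) ≈ 4.12981.
Loading dose to hit Cmax,ss on first dose: D_load = D_maint·R ≈ 126 × 4.12981 ≈ 520.36 mg.

520 mg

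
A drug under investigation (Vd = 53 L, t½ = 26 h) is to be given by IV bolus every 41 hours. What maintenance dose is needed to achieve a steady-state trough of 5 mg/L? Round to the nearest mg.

526 mg

τ/t½ = 41/26 ≈ 1.5769, so f = (1/2)^(41/26) ≈ 0.335196.
Cmin,ss = (D/Vd)·f/(1−f), so D = Cmin,ss·Vd·(1−f)/f.
D = 5 × 53 × (1−f)/f ≈ 5 × 53 × 1.98333 ≈ 525.58 mg.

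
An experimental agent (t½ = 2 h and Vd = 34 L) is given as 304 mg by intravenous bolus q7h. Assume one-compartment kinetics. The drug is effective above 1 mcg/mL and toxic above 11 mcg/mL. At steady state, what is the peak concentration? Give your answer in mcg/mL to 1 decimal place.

Over one 7-h interval, 7/2 ≈ 3.5 half-lives elapse, leaving f ≈ 0.0884 of each dose.
At steady state, accumulation factor R = 1/(1 − e^(−kτ)) ≈ 1.0970.
Each bolus raises the concentration by D/Vd = 304/34 ≈ 8.941 mcg/mL.
Cmax,ss = C₀/(1 − f) ≈ 8.941/0.9116 ≈ 9.808 mcg/mL.
Peak 9.8 mcg/mL vs MTC 11 mcg/mL: below toxic threshold.

9.8 mcg/mL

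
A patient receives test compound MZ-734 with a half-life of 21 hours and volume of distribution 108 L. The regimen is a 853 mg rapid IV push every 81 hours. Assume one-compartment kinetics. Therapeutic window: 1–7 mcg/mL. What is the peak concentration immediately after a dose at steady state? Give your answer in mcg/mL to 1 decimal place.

8.5 mcg/mL

Over one 81-h interval, 81/21 ≈ 3.8571 half-lives elapse, leaving f ≈ 0.0690 of each dose.
At steady state, accumulation factor R = 1/(1 − e^(−kτ)) ≈ 1.0741.
Single-dose peak C₀ = D/Vd = 853/108 ≈ 7.898 mcg/mL.
Cmax,ss = C₀/(1 − f) ≈ 7.898/0.9310 ≈ 8.483 mcg/mL.
Peak 8.5 mcg/mL vs MTC 7 mcg/mL: exceeds toxic threshold.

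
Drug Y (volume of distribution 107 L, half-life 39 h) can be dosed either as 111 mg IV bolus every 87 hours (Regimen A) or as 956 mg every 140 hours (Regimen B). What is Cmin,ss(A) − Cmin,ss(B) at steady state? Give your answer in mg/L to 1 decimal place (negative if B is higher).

-0.5 mg/L

Regimen A: f = (1/2)^(87/39) ≈ 0.2130; Cmin,ss = (111/107)·f/(1−f) ≈ 0.281 mg/L.
Regimen B: f = (1/2)^(140/39) ≈ 0.0831; Cmin,ss = (956/107)·f/(1−f) ≈ 0.810 mg/L.
Difference ≈ 0.281 − 0.810 ≈ -0.529 mg/L.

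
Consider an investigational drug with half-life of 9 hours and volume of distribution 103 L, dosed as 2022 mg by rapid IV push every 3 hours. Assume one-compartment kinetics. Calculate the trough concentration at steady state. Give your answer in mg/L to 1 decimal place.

75.5 mg/L

τ/t½ = 3/9 ≈ 0.33333, so fraction remaining f = (1/2)^(3/9) ≈ 0.7937.
Accumulation ratio R = 1/(1 − f) ≈ 1/0.2063 ≈ 4.8473.
Single-dose peak C₀ = D/Vd = 2022/103 ≈ 19.631 mg/L.
Steady-state peak Cmax,ss = C₀·R ≈ 19.631 × 4.8473 ≈ 95.157 mg/L.
Steady-state trough Cmin,ss = Cmax,ss·f ≈ 95.157 × 0.7937 ≈ 75.526 mg/L.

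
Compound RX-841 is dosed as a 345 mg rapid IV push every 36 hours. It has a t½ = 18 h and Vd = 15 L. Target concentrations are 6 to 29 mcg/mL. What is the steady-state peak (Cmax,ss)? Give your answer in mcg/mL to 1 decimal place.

30.7 mcg/mL

The dosing interval is 2 half-lives, so f = 2^(−2) = 0.25.
At steady state, R = 1/(1 − 0.25) = 4/3.
Single-dose peak C₀ = D/Vd = 345/15 = 23 mcg/mL.
Steady-state peak Cmax,ss = C₀·R = 23 × 4/3 ≈ 30.667 mcg/mL.
Peak 30.7 mcg/mL vs MTC 29 mcg/mL: exceeds toxic threshold.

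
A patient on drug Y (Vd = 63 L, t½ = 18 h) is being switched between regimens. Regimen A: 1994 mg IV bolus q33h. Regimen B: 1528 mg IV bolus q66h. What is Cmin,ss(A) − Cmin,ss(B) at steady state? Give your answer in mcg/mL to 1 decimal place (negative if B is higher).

Regimen A: f = (1/2)^(33/18) ≈ 0.2806; Cmin,ss = (1994/63)·f/(1−f) ≈ 12.345 mcg/mL.
Regimen B: f = (1/2)^(66/18) ≈ 0.0787; Cmin,ss = (1528/63)·f/(1−f) ≈ 2.072 mcg/mL.
Difference ≈ 12.345 − 2.072 ≈ 10.273 mcg/mL.

10.3 mcg/mL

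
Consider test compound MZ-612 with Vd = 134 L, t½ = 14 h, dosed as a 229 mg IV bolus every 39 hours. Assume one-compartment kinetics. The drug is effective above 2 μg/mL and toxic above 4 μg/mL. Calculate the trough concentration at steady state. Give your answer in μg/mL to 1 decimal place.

0.3 μg/mL

τ/t½ = 39/14 ≈ 2.7857, so fraction remaining f = (1/2)^(39/14) ≈ 0.1450.
Each bolus raises the concentration by D/Vd = 229/134 ≈ 1.709 μg/mL.
Steady-state trough Cmin,ss = C₀·f/(1−f) ≈ 1.709 × 0.1450/0.8550 ≈ 0.290 μg/mL.
Trough 0.3 μg/mL vs MEC 2 μg/mL: subtherapeutic.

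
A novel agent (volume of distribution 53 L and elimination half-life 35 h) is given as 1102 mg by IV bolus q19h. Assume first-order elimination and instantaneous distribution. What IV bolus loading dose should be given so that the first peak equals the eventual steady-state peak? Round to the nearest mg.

f = (1/2)^(19/35) ≈ 0.686410; accumulation ratio R = 1/(1−f) ≈ 3.18888.
Loading dose to hit Cmax,ss on first dose: D_load = D_maint·R ≈ 1102 × 3.18888 ≈ 3514.15 mg.

3514 mg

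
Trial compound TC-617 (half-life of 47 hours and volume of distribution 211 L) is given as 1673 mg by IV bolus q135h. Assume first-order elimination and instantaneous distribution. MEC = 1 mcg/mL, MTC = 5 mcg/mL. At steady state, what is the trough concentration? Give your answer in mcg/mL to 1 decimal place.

k = ln2/t½ = ln2/47 ≈ 0.014748 h⁻¹; fraction remaining f = e^(−kτ) = e^(−0.014748×135) ≈ 0.1366.
At steady state, accumulation factor R = 1/(1 − e^(−kτ)) ≈ 1.1582.
Each bolus raises the concentration by D/Vd = 1673/211 ≈ 7.929 mcg/mL.
Cmax,ss = C₀/(1 − f) ≈ 7.929/0.8634 ≈ 9.183 mcg/mL.
Steady-state trough Cmin,ss = Cmax,ss·f ≈ 9.183 × 0.1366 ≈ 1.254 mcg/mL.
Trough 1.3 mcg/mL vs MEC 1 mcg/mL: adequate.

1.3 mcg/mL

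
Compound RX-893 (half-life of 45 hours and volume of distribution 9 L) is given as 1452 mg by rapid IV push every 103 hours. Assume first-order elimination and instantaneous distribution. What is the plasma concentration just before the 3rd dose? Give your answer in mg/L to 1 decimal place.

f = (1/2)^(τ/t½) = (1/2)^(103/45) ≈ 0.2046.
C₀ = D/Vd = 1452/9 ≈ 161.333 mg/L.
Before the 3rd dose, 2 doses have been given. Superposition: Cmin = C₀·(f + f²).
≈ 161.333 × (0.2046 + 0.0419) ≈ 161.333 × 0.2465 ≈ 39.769 mg/L.

39.8 mg/L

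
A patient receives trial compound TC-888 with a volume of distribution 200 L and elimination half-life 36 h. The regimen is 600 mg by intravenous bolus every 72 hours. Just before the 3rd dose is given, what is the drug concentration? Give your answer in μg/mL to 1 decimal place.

0.9 μg/mL

f = (1/2)^(τ/t½) = (1/2)^(72/36) ≈ 0.2500.
C₀ = D/Vd = 600/200 ≈ 3.000 μg/mL.
Before the 3rd dose, 2 doses have been given. Superposition: Cmin = C₀·(f + f²).
≈ 3.000 × (0.2500 + 0.0625) ≈ 3.000 × 0.3125 ≈ 0.938 μg/mL.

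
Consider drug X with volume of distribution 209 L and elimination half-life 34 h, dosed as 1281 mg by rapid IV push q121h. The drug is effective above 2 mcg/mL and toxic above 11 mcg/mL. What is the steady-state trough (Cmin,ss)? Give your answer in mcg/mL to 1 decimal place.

0.6 mcg/mL

τ/t½ = 121/34 ≈ 3.5588, so fraction remaining f = (1/2)^(121/34) ≈ 0.0849.
Accumulation ratio R = 1/(1 − f) ≈ 1/0.9151 ≈ 1.0928.
Single-dose peak C₀ = D/Vd = 1281/209 ≈ 6.129 mcg/mL.
Cmax,ss = C₀/(1 − f) ≈ 6.129/0.9151 ≈ 6.698 mcg/mL.
Steady-state trough Cmin,ss = Cmax,ss·f ≈ 6.698 × 0.0849 ≈ 0.569 mcg/mL.
Trough 0.6 mcg/mL vs MEC 2 mcg/mL: subtherapeutic.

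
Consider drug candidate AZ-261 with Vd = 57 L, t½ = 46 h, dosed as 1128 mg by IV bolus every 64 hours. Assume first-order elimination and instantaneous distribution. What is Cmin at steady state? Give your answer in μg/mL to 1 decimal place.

τ/t½ = 64/46 ≈ 1.3913, so fraction remaining f = (1/2)^(64/46) ≈ 0.3812.
Accumulation ratio R = 1/(1 − f) ≈ 1/0.6188 ≈ 1.6160.
Each bolus raises the concentration by D/Vd = 1128/57 ≈ 19.789 μg/mL.
Steady-state peak Cmax,ss = C₀·R ≈ 19.789 × 1.6160 ≈ 31.979 μg/mL.
One interval later, Cmin,ss = Cmax,ss·e^(−kτ) ≈ 31.979 × 0.3812 ≈ 12.190 μg/mL.

12.2 μg/mL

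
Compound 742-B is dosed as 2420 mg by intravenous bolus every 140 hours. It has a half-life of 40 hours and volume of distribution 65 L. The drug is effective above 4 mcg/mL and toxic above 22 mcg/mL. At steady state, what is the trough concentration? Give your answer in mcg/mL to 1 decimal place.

3.6 mcg/mL

τ/t½ = 140/40 ≈ 3.5, so fraction remaining f = (1/2)^(140/40) ≈ 0.0884.
Single-dose peak C₀ = D/Vd = 2420/65 ≈ 37.231 mcg/mL.
Steady-state trough Cmin,ss = C₀·f/(1−f) ≈ 37.231 × 0.0884/0.9116 ≈ 3.610 mcg/mL.
Trough 3.6 mcg/mL vs MEC 4 mcg/mL: subtherapeutic.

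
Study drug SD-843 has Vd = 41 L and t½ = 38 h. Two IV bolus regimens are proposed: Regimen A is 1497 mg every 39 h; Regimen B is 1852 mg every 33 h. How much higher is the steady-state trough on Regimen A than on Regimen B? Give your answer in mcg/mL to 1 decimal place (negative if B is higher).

Regimen A: f = (1/2)^(39/38) ≈ 0.4910; Cmin,ss = (1497/41)·f/(1−f) ≈ 35.221 mcg/mL.
Regimen B: f = (1/2)^(33/38) ≈ 0.5477; Cmin,ss = (1852/41)·f/(1−f) ≈ 54.698 mcg/mL.
Difference ≈ 35.221 − 54.698 ≈ -19.477 mcg/mL.

-19.5 mcg/mL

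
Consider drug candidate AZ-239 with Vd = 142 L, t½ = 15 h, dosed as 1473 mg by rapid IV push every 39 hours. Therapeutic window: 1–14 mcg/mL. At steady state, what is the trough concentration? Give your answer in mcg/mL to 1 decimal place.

Over one 39-h interval, 39/15 ≈ 2.6 half-lives elapse, leaving f ≈ 0.1649 of each dose.
Each bolus raises the concentration by D/Vd = 1473/142 ≈ 10.373 mcg/mL.
Steady-state trough Cmin,ss = C₀·f/(1−f) ≈ 10.373 × 0.1649/0.8351 ≈ 2.048 mcg/mL.
Trough 2.0 mcg/mL vs MEC 1 mcg/mL: adequate.

2.0 mcg/mL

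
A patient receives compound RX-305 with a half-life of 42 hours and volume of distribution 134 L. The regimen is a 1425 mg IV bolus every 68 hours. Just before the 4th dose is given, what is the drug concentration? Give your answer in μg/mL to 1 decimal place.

f = (1/2)^(τ/t½) = (1/2)^(68/42) ≈ 0.3256.
C₀ = D/Vd = 1425/134 ≈ 10.634 μg/mL.
Before the 4th dose, 3 doses have been given. Superposition: Cmin = C₀·(f + f² + … + f^3).
≈ 10.634 × (0.3256 + 0.1060 + 0.0345) ≈ 10.634 × 0.4661 ≈ 4.957 μg/mL.

5.0 μg/mL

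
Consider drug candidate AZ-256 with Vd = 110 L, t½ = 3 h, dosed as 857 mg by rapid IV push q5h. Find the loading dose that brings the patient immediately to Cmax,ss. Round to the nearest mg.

f = (1/2)^(5/3) ≈ 0.314980; accumulation ratio R = 1/(1−f) ≈ 1.45981.
Loading dose to hit Cmax,ss on first dose: D_load = D_maint·R ≈ 857 × 1.45981 ≈ 1251.06 mg.

1251 mg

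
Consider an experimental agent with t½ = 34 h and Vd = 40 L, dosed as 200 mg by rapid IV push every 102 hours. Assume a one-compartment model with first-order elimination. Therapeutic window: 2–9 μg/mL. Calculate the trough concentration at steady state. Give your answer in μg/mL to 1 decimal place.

τ = 102 h = 3 half-lives, so f = (1/2)^3 = 0.125.
Accumulation ratio R = 1/(1 − f) = 1/0.875 = 8/7.
Single-dose peak C₀ = D/Vd = 200/40 = 5 μg/mL.
Steady-state peak Cmax,ss = C₀·R = 5 × 8/7 ≈ 5.714 μg/mL.
Steady-state trough Cmin,ss = Cmax,ss·f ≈ 5.714 × 0.125 ≈ 0.714 μg/mL.
Trough 0.7 μg/mL vs MEC 2 μg/mL: subtherapeutic.

0.7 μg/mL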